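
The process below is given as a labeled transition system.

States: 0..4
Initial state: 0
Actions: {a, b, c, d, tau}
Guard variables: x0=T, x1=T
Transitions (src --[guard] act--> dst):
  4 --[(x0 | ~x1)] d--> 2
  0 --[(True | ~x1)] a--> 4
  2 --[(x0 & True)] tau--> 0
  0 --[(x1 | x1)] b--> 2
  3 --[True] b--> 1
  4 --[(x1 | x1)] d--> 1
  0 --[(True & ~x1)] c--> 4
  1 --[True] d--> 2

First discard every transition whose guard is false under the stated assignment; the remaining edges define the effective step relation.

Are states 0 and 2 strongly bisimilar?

Answer: NOT BISIMILAR

Trace:
Bisimulation quotient by refinement:
  P[0] = {{0,1,2,3,4}}
  P[1] = {{0},{1,4},{2},{3}}
  P[2] = {{0},{1},{2},{3},{4}}
stable after 3 split(s): 5 block(s)
0∈{0}, 2∈{2}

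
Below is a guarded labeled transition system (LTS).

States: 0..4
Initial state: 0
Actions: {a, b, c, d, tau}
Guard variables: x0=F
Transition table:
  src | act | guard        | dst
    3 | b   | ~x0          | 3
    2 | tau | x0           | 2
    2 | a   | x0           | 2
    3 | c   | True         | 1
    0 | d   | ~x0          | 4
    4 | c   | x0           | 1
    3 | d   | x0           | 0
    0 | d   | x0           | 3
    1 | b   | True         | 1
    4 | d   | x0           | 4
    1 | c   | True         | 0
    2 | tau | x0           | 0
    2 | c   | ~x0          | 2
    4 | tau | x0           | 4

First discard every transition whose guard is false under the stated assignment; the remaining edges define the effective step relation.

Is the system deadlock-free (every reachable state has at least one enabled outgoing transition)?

Answer: DEADLOCK at state 4

Trace:
R = {0,4}
  0: d→4  [deg 1]
  4: ∅  [STUCK]
trace reaching 4: d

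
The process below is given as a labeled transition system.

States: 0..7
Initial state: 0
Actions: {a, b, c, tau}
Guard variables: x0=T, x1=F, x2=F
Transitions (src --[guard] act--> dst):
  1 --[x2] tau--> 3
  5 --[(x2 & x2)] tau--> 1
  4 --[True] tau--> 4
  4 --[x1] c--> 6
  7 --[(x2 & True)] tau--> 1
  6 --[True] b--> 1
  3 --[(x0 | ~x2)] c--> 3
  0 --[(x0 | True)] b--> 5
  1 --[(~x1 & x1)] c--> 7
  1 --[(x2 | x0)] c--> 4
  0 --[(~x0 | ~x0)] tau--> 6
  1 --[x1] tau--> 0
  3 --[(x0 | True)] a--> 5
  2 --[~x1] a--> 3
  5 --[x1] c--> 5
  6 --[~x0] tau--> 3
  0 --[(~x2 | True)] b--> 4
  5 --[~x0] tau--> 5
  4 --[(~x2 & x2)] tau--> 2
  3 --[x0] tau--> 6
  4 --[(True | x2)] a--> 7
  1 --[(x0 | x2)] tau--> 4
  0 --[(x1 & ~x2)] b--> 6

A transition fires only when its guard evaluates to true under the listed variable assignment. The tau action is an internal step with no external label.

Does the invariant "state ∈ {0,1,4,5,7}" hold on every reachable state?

Answer: INVARIANT HOLDS

Trace:
Safe = {0,1,4,5,7}
R = {0,4,5,7}
  0: ok
  4: ok
  5: ok
  7: ok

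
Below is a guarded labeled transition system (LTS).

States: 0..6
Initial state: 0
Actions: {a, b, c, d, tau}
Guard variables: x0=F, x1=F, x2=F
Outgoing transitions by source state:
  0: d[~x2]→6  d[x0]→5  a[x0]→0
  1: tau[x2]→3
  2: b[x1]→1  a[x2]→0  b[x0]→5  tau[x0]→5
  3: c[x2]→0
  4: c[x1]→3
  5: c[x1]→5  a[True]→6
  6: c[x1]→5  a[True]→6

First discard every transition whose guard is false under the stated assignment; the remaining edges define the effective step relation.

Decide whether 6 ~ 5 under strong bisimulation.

Answer: BISIMILAR

Trace:
Compute ~ classes (split until stable):
  round 0: {{0,1,2,3,4,5,6}}
  round 1: {{0},{1,2,3,4},{5,6}}
3 equivalence class(es) (converged in 2)
[6]={5,6}  [5]={5,6}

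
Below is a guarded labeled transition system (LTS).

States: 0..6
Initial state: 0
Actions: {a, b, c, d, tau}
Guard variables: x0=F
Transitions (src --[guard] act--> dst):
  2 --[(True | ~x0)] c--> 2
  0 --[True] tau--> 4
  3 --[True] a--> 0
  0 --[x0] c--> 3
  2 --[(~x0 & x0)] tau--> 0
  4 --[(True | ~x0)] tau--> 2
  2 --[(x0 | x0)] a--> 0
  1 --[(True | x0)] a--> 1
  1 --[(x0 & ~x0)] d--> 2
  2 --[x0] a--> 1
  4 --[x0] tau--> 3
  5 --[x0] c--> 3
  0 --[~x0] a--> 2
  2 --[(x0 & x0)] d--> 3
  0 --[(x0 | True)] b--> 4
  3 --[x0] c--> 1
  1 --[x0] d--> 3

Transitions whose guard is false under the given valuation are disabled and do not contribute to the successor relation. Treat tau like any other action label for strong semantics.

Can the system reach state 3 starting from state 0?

7 transition(s) survive guard evaluation.
depth 0: {0}
depth 1: {2,4}  total {0,2,4}
R = {0,2,4}

Answer: UNREACHABLE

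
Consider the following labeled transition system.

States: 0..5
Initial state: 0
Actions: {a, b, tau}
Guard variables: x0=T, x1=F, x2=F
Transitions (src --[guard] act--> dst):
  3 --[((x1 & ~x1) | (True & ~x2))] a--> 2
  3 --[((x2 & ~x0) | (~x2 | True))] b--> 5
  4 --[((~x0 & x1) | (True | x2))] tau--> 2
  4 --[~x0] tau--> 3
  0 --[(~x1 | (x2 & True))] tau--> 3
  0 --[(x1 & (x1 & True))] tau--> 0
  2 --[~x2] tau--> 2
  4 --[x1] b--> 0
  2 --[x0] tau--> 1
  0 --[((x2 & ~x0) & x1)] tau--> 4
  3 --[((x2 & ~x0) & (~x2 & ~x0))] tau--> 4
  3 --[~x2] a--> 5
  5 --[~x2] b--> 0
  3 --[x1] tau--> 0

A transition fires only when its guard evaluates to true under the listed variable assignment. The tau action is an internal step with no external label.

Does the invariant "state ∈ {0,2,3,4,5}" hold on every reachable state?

Answer: INVARIANT VIOLATED at state 1

Trace:
Inv-set: {0,2,3,4,5}
Reachable = {0,1,2,3,5}
  0: ✓
  1: ✗ unsafe
  2: ✓
  3: ✓
  5: ✓
counterexample path to 1: tau·a·tau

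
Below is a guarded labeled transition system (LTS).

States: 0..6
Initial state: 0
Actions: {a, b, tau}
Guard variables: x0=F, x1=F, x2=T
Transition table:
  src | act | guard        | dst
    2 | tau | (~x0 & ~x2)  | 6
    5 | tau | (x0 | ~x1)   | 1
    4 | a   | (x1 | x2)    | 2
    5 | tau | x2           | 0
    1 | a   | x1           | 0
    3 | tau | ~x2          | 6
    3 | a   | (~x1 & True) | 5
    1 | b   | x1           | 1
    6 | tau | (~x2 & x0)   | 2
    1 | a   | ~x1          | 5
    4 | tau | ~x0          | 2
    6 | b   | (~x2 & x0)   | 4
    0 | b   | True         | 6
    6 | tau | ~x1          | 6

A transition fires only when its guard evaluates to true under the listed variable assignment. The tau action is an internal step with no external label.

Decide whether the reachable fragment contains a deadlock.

Reachable = {0,6}
  0: b→6  [deg 1]
  6: tau→6  [deg 1]

Answer: DEADLOCK-FREE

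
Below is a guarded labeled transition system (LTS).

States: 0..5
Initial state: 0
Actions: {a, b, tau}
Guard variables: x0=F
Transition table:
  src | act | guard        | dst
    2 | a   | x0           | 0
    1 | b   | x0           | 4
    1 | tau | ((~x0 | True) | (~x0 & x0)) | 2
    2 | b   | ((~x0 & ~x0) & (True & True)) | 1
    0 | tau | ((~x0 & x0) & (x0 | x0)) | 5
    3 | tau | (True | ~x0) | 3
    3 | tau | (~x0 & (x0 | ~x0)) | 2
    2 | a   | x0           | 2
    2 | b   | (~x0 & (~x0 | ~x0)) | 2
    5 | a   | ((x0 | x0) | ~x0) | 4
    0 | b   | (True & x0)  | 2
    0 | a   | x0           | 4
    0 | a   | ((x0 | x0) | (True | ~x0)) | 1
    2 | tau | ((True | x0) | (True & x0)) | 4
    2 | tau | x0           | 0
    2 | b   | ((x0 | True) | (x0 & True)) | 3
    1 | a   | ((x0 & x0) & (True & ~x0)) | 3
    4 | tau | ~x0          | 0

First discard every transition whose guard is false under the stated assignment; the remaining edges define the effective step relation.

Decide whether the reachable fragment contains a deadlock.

Answer: DEADLOCK-FREE

Analysis:
R = {0,1,2,3,4}
  0: a→1  [1 out]
  1: tau→2  [1 out]
  2: b→1  b→2  b→3  tau→4  [4 out]
  3: tau→2  tau→3  [2 out]
  4: tau→0  [1 out]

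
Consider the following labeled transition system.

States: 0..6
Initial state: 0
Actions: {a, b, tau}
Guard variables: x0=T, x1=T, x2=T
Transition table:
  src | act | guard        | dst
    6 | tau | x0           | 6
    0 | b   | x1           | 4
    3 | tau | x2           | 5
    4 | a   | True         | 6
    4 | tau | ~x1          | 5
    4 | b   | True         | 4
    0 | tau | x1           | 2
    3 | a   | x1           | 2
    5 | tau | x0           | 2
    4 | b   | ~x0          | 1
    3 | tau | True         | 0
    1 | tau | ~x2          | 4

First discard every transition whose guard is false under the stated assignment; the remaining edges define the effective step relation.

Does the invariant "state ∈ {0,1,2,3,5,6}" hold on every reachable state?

Answer: INVARIANT VIOLATED at state 4

Working:
Inv-set: {0,1,2,3,5,6}
R = {0,2,4,6}
  0: ✓
  2: ✓
  4: outside
  6: ✓
witness against invariant: b → 4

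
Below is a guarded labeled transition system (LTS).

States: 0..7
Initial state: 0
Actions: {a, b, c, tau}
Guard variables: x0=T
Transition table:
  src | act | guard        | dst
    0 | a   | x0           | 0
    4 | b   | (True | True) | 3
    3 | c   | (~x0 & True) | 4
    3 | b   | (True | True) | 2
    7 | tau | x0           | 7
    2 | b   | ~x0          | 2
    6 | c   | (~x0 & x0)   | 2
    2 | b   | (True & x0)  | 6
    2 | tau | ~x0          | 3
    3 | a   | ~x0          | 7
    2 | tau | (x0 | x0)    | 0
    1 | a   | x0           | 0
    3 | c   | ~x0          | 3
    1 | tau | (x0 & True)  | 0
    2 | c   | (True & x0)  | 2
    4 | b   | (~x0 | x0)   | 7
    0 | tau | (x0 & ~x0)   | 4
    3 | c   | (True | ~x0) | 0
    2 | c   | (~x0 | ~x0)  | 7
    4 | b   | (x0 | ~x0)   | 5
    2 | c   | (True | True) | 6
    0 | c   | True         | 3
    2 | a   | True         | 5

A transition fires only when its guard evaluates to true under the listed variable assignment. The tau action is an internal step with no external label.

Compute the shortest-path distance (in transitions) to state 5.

Answer: 3

Analysis:
BFS to 5:
  depth 0: {0}
  depth 1: {3}
  depth 2: {2}
  depth 3: {5,6}
first hit 5 at d=3 via c·b·a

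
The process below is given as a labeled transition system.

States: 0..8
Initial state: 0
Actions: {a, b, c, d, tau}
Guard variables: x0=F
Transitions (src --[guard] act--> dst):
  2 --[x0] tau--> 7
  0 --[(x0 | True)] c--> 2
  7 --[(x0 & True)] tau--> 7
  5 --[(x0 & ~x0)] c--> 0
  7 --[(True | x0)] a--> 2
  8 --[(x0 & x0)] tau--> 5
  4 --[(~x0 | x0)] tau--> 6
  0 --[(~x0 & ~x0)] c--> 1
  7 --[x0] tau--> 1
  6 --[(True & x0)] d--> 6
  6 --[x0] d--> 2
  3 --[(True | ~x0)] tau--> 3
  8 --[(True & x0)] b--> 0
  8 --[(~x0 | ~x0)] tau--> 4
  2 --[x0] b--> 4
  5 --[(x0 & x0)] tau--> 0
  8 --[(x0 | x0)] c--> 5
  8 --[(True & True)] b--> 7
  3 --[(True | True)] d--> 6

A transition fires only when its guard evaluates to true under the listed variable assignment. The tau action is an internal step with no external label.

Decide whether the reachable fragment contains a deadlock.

R = {0,1,2}
  0: c→1  c→2  [2 exit(s)]
  1: ∅  [no exit]
  2: ∅  [no exit]
Path to 1: c

Answer: DEADLOCK at state 1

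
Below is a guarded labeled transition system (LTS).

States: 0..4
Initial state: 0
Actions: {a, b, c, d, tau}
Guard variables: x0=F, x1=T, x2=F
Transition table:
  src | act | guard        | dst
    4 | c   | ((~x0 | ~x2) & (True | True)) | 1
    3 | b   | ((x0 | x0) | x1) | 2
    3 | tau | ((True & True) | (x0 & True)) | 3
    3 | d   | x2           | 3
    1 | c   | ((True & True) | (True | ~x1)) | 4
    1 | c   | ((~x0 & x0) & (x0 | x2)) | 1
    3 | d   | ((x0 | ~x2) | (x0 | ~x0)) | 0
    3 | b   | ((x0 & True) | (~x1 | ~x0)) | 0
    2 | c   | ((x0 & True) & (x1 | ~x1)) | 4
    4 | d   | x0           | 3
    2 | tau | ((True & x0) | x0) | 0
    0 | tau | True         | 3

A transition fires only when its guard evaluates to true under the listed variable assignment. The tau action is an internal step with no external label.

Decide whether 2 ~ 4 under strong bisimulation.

Refine partition for ~:
  round 0: {{0,1,2,3,4}}
  round 1: {{0},{1,4},{2},{3}}
Fixed point at round 2; 4 class(es).
class of 2: {2}; class of 4: {1,4}

Answer: NOT BISIMILAR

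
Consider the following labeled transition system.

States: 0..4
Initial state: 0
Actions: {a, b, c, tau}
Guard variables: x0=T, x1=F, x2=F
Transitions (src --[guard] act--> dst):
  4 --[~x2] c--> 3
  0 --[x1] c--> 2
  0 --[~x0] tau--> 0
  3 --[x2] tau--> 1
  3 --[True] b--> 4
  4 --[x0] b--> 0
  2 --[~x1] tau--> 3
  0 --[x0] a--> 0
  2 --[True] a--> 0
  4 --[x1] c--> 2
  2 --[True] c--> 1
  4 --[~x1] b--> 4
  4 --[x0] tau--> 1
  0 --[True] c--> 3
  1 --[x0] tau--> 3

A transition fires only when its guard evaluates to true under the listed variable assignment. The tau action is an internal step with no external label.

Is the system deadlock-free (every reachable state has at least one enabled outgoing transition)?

Answer: DEADLOCK-FREE

Trace:
Reachable = {0,1,3,4}
  0: a→0  c→3  [deg 2]
  1: tau→3  [deg 1]
  3: b→4  [deg 1]
  4: b→0  b→4  c→3  tau→1  [deg 4]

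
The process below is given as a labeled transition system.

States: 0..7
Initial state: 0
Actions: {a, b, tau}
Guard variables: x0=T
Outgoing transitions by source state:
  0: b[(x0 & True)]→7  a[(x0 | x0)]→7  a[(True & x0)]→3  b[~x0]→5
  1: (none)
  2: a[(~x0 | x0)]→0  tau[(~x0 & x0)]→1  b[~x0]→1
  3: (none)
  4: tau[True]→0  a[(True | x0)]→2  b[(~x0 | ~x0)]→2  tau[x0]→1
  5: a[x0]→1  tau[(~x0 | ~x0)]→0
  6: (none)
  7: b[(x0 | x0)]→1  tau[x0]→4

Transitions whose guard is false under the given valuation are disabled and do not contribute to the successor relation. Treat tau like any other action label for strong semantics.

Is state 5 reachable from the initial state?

Answer: UNREACHABLE

Trace:
After dropping false guards: 10 live edges.
depth 0: {0}
depth 1: {3,7}  now seen {0,3,7}
depth 2: {1,4}  now seen {0,1,3,4,7}
depth 3: {2}  now seen {0,1,2,3,4,7}
R = {0,1,2,3,4,7}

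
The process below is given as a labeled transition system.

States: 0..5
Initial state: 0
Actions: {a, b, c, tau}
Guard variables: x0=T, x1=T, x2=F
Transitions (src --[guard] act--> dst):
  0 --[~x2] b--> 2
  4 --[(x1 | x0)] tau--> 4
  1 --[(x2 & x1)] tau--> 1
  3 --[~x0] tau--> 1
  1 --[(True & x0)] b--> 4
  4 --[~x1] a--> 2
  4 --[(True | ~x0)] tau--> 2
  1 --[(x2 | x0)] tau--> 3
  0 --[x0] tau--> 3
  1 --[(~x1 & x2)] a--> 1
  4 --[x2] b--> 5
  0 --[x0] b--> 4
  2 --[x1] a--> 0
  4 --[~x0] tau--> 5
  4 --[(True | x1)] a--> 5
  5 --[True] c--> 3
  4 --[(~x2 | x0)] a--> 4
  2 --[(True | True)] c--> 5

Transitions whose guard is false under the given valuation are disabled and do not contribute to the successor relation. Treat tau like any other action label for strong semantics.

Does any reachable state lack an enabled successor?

Reach set: {0,2,3,4,5}
  0: b→2  b→4  tau→3  [3 exit(s)]
  2: a→0  c→5  [2 exit(s)]
  3: ∅  [STUCK]
  4: a→4  a→5  tau→2  tau→4  [4 exit(s)]
  5: c→3  [1 exit(s)]
trace reaching 3: tau

Answer: DEADLOCK at state 3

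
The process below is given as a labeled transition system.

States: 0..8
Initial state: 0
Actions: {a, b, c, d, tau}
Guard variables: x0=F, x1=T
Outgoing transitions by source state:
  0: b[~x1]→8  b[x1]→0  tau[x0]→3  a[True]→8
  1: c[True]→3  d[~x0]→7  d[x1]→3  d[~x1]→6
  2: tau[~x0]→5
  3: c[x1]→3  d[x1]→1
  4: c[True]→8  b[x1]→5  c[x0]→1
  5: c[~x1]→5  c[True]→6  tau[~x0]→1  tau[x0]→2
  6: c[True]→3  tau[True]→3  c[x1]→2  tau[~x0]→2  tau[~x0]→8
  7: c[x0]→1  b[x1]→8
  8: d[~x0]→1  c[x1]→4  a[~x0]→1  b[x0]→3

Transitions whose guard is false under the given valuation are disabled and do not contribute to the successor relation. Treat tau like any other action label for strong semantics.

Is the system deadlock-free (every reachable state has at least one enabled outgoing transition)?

R = {0,1,2,3,4,5,6,7,8}
  0: a→8  b→0  [2 exit(s)]
  1: c→3  d→3  d→7  [3 exit(s)]
  2: tau→5  [1 exit(s)]
  3: c→3  d→1  [2 exit(s)]
  4: b→5  c→8  [2 exit(s)]
  5: c→6  tau→1  [2 exit(s)]
  6: c→2  c→3  tau→2  tau→3  tau→8  [5 exit(s)]
  7: b→8  [1 exit(s)]
  8: a→1  c→4  d→1  [3 exit(s)]

Answer: DEADLOCK-FREE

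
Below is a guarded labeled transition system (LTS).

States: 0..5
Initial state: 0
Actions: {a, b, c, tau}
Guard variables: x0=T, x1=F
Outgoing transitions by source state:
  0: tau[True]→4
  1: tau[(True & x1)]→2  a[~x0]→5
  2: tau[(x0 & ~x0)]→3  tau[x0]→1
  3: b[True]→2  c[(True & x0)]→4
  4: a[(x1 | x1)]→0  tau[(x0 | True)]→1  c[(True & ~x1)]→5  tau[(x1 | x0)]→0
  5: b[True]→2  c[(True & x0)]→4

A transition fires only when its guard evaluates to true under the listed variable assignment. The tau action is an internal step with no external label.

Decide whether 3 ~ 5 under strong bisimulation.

Answer: BISIMILAR

Trace:
Refine partition for ~:
  P[0] = {{0,1,2,3,4,5}}
  P[1] = {{0,2},{1},{3,5},{4}}
  P[2] = {{0},{1},{2},{3,5},{4}}
stable after 3 split(s): 5 block(s)
3∈{3,5}, 5∈{3,5}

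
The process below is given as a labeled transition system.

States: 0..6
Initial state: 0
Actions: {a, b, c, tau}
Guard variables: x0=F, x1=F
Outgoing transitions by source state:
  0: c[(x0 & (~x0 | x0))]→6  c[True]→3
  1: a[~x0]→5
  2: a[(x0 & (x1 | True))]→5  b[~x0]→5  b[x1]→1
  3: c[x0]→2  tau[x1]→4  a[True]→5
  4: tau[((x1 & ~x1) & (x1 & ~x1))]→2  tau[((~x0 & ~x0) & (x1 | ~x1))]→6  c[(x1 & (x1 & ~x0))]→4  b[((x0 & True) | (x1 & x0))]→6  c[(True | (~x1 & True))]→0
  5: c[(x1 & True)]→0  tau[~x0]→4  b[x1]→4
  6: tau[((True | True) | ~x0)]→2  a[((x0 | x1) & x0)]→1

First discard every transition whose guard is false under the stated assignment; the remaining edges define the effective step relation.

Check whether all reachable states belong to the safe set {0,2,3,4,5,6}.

Safe = {0,2,3,4,5,6}
R = {0,2,3,4,5,6}
  0: ok
  2: ok
  3: ok
  4: ok
  5: ok
  6: ok

Answer: INVARIANT HOLDS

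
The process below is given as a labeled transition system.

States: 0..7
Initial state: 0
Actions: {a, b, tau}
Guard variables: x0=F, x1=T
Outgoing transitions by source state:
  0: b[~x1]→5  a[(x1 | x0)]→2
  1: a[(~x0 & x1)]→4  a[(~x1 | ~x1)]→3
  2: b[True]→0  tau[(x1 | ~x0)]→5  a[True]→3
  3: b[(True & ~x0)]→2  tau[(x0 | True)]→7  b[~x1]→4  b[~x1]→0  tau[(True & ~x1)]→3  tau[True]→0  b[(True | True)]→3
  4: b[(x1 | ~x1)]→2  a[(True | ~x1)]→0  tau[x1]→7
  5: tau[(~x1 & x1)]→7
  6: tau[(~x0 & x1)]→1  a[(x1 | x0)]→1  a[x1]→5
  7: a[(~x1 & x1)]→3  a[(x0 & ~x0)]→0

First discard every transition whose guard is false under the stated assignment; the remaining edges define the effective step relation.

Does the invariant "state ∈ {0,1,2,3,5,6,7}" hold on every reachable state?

Answer: INVARIANT HOLDS

Working:
Allowed set {0,1,2,3,5,6,7}
Reach set: {0,2,3,5,7}
  0: ok
  2: ok
  3: ok
  5: ok
  7: ok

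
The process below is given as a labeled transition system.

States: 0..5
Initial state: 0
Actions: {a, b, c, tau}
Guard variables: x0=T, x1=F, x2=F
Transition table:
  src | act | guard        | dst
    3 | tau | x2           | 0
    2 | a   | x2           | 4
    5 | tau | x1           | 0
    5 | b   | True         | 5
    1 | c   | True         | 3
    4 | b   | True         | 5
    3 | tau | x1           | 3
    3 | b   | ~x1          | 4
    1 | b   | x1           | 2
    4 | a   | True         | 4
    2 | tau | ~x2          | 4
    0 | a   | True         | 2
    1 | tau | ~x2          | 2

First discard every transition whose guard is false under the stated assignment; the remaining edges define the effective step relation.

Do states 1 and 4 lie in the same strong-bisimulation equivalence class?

Answer: NOT BISIMILAR

Analysis:
Bisimulation quotient by refinement:
  P[0] = {{0,1,2,3,4,5}}
  P[1] = {{0},{1},{2},{3,5},{4}}
  P[2] = {{0},{1},{2},{3},{4},{5}}
6 equivalence class(es) (converged in 3)
[1]={1}  [4]={4}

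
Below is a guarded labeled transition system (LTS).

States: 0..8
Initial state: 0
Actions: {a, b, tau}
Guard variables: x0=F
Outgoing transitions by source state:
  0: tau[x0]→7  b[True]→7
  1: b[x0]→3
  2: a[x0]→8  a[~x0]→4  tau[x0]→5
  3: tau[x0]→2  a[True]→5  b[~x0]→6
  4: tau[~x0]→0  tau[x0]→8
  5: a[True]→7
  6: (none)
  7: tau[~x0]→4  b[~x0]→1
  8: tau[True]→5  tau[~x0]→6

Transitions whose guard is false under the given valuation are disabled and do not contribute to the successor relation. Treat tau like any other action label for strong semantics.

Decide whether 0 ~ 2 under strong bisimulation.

Answer: NOT BISIMILAR

Working:
Compute ~ classes (split until stable):
  P[0] = {{0,1,2,3,4,5,6,7,8}}
  P[1] = {{0},{1,6},{2,5},{3},{4,8},{7}}
  P[2] = {{0},{1,6},{2},{3},{4},{5},{7},{8}}
Fixed point at round 3; 8 class(es).
class of 0: {0}; class of 2: {2}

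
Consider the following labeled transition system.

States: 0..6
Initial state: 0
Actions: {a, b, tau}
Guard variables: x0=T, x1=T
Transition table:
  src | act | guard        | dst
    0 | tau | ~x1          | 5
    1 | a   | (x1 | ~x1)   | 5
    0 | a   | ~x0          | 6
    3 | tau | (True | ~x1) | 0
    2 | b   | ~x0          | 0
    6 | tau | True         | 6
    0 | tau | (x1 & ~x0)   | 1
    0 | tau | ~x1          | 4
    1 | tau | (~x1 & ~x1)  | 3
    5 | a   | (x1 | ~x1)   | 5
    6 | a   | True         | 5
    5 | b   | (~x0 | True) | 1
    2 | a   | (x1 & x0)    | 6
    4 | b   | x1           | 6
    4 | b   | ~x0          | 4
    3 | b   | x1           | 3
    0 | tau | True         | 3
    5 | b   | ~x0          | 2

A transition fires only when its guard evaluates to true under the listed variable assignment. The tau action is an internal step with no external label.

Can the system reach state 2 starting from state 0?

Answer: UNREACHABLE

Trace:
After dropping false guards: 10 live edges.
Layer 0: {0}
Layer 1: {3}  cumulative {0,3}
Reachable = {0,3}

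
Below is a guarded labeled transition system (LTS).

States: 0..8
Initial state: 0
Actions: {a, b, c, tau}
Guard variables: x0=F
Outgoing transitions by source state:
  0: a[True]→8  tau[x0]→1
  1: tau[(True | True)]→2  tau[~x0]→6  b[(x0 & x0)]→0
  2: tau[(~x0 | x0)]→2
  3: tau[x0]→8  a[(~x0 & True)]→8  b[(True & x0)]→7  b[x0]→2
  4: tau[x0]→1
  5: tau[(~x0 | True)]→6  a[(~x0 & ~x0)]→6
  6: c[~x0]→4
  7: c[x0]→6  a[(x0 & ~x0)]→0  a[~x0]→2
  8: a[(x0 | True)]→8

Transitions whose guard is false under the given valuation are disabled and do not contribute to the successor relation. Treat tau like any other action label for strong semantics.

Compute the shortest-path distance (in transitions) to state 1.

BFS to 1:
  Layer 0: {0}
  Layer 1: {8}
1 never appears.

Answer: UNREACHABLE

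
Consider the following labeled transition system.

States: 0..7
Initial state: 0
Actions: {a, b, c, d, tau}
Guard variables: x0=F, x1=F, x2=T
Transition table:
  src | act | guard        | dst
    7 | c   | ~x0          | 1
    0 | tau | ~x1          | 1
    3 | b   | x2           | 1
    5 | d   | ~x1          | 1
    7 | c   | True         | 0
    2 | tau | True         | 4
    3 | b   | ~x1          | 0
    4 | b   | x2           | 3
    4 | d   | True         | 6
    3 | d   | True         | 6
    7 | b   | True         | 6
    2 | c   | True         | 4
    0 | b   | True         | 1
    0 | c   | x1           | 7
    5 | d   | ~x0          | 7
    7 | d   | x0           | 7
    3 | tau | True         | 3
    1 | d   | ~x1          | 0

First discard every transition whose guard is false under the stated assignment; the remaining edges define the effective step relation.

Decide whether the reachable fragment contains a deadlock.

Reachable = {0,1}
  0: b→1  tau→1  [deg 2]
  1: d→0  [deg 1]

Answer: DEADLOCK-FREE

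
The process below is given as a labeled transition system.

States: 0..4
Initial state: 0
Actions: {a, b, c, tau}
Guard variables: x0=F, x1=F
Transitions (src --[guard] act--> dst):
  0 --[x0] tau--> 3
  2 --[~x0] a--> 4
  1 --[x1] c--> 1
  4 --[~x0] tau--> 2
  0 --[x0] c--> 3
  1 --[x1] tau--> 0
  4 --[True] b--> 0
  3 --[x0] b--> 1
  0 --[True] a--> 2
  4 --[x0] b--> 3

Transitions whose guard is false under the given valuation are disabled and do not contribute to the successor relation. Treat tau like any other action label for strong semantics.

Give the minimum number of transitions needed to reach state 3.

BFS to 3:
  Layer 0: {0}
  Layer 1: {2}
  Layer 2: {4}
3 never appears.

Answer: UNREACHABLE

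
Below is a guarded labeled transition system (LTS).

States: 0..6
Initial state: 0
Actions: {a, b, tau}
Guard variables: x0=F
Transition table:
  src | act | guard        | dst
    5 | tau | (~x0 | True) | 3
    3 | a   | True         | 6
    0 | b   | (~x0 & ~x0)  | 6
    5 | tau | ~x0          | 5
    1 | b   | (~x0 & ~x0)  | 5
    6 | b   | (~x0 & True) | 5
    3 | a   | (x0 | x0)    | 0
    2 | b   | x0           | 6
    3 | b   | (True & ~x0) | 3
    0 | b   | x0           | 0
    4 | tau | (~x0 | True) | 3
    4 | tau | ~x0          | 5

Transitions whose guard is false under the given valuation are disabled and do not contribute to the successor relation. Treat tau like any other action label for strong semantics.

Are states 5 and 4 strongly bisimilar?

Bisimulation quotient by refinement:
  π0 = {{0,1,2,3,4,5,6}}
  π1 = {{0,1,6},{2},{3},{4,5}}
  π2 = {{0},{1,6},{2},{3},{4,5}}
stable after 3 split(s): 5 block(s)
[5]={4,5}  [4]={4,5}

Answer: BISIMILAR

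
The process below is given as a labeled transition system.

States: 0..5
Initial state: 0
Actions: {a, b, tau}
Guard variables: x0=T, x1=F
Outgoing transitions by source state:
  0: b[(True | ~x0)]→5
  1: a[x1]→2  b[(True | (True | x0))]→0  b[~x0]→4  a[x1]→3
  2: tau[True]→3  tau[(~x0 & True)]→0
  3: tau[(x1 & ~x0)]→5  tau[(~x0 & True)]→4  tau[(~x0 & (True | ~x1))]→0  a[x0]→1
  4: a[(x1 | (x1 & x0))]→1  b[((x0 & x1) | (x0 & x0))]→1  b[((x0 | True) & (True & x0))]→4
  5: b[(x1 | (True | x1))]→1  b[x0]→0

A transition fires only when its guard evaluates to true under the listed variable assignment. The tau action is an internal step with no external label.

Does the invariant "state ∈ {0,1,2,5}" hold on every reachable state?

Allowed set {0,1,2,5}
Reach set: {0,1,5}
  0: safe
  1: safe
  5: safe

Answer: INVARIANT HOLDS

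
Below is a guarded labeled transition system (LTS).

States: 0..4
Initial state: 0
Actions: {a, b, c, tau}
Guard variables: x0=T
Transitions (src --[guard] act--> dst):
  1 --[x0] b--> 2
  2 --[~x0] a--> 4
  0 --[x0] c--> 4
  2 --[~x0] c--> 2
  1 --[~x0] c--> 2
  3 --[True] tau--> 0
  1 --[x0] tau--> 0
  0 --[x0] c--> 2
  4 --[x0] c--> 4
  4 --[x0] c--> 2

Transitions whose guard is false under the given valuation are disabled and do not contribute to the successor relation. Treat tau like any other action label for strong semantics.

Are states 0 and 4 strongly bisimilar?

Bisimulation quotient by refinement:
  P[0] = {{0,1,2,3,4}}
  P[1] = {{0,4},{1},{2},{3}}
4 equivalence class(es) (converged in 2)
0∈{0,4}, 4∈{0,4}

Answer: BISIMILAR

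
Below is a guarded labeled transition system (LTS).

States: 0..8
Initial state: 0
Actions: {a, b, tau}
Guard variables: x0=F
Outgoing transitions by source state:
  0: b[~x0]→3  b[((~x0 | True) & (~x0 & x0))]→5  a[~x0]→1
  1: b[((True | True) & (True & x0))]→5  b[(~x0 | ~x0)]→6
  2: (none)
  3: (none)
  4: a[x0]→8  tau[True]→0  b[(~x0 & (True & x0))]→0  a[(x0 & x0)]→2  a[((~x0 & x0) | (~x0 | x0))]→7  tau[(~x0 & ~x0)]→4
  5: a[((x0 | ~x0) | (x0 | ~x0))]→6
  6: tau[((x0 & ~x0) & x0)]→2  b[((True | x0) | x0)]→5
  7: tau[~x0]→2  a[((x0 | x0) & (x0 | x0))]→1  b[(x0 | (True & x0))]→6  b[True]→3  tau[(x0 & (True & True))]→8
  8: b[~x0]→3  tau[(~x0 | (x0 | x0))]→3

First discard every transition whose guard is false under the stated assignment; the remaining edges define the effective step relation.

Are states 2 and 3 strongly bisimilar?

Answer: BISIMILAR

Trace:
Compute ~ classes (split until stable):
  round 0: {{0,1,2,3,4,5,6,7,8}}
  round 1: {{0},{1,6},{2,3},{4},{5},{7,8}}
  round 2: {{0},{1},{2,3},{4},{5},{6},{7,8}}
stable after 3 split(s): 7 block(s)
[2]={2,3}  [3]={2,3}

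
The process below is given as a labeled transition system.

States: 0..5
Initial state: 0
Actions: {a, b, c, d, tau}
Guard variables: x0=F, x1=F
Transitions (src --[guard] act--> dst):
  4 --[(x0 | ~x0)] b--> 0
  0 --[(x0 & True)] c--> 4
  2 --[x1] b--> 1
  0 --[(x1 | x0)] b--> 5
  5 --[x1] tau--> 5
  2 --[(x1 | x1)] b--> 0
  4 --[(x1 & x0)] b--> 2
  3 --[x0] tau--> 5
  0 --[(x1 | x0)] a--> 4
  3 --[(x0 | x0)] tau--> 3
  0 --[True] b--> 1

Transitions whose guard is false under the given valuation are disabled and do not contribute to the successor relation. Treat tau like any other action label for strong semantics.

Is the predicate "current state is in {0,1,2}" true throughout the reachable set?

Inv-set: {0,1,2}
R = {0,1}
  0: safe
  1: safe

Answer: INVARIANT HOLDS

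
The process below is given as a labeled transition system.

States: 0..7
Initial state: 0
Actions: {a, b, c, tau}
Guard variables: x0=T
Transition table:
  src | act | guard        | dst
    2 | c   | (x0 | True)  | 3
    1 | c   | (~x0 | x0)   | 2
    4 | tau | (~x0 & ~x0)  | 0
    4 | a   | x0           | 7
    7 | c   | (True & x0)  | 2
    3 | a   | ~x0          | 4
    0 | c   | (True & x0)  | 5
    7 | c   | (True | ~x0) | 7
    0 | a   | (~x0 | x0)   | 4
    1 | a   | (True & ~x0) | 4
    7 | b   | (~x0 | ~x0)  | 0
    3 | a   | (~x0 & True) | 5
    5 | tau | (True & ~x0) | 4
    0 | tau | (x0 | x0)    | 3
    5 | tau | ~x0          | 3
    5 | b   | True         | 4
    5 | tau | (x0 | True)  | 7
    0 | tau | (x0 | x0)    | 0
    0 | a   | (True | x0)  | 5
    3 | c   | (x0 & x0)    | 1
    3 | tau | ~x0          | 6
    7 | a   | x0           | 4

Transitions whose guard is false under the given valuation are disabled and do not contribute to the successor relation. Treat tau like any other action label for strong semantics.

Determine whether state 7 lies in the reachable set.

After dropping false guards: 14 live edges.
depth 0: {0}
depth 1: {3,4,5}  cumulative {0,3,4,5}
depth 2: {1,7}  cumulative {0,1,3,4,5,7}
depth 3: {2}  cumulative {0,1,2,3,4,5,7}
R = {0,1,2,3,4,5,7}
trace reaching 7: c·tau

Answer: REACHABLE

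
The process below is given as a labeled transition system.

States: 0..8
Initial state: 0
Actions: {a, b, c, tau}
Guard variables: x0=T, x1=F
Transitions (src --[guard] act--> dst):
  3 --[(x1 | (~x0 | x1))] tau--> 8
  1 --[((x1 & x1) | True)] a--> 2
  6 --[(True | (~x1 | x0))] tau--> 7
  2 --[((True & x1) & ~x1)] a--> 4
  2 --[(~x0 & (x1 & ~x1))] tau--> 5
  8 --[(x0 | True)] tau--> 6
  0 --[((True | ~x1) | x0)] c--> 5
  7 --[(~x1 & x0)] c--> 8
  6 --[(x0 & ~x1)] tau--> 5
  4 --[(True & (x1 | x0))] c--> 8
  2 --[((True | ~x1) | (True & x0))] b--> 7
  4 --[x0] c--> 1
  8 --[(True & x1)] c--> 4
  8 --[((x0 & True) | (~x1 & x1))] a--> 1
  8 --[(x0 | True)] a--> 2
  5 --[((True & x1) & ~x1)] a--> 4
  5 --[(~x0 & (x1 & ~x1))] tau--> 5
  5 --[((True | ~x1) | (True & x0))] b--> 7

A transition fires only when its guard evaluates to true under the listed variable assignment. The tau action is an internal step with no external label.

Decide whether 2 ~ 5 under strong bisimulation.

Bisimulation quotient by refinement:
  round 0: {{0,1,2,3,4,5,6,7,8}}
  round 1: {{0,4,7},{1},{2,5},{3},{6},{8}}
  round 2: {{0},{1},{2,5},{3},{4},{6},{7},{8}}
stable after 3 split(s): 8 block(s)
class of 2: {2,5}; class of 5: {2,5}

Answer: BISIMILAR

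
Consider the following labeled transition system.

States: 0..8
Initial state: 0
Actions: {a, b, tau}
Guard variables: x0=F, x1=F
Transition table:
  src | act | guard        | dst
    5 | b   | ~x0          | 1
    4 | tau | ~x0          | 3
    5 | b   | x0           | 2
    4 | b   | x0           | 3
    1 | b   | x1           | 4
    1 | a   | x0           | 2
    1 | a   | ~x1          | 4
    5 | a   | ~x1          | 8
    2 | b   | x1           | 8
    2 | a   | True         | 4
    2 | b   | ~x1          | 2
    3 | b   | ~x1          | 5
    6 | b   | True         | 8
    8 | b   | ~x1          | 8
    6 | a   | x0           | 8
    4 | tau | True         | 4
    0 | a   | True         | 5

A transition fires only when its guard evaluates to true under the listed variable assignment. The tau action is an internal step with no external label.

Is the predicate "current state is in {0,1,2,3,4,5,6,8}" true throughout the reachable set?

Safe = {0,1,2,3,4,5,6,8}
Reachable = {0,1,3,4,5,8}
  0: ✓
  1: ✓
  3: ✓
  4: ✓
  5: ✓
  8: ✓

Answer: INVARIANT HOLDS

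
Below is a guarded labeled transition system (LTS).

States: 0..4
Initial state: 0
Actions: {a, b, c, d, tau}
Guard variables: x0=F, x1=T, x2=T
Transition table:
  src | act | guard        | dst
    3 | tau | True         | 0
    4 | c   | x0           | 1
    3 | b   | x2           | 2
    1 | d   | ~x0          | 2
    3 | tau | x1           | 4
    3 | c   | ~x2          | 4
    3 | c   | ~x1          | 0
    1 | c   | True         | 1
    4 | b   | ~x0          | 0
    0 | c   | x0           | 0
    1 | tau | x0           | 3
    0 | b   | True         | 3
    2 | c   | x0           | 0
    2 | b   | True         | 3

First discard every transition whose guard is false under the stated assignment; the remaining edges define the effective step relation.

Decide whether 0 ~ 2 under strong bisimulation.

Refine partition for ~:
  P[0] = {{0,1,2,3,4}}
  P[1] = {{0,2,4},{1},{3}}
  P[2] = {{0,2},{1},{3},{4}}
4 equivalence class(es) (converged in 3)
class of 0: {0,2}; class of 2: {0,2}

Answer: BISIMILAR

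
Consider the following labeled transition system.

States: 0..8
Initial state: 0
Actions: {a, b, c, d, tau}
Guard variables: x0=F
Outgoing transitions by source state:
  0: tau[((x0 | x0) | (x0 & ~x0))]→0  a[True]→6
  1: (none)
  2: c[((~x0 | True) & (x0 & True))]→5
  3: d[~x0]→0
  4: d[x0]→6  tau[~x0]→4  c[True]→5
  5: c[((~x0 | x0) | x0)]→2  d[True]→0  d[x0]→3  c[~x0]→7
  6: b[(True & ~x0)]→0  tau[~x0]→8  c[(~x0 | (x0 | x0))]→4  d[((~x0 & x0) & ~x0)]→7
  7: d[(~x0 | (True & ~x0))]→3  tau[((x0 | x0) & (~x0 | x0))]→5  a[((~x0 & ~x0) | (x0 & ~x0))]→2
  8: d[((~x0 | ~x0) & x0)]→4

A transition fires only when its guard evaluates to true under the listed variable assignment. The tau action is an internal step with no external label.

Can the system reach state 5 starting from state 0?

Guard filter leaves 12 enabled edge(s).
L0 = {0}
L1 = {6}  total {0,6}
L2 = {4,8}  total {0,4,6,8}
L3 = {5}  total {0,4,5,6,8}
L4 = {2,7}  total {0,2,4,5,6,7,8}
L5 = {3}  total {0,2,3,4,5,6,7,8}
R = {0,2,3,4,5,6,7,8}
Path to 5: a·c·c

Answer: REACHABLE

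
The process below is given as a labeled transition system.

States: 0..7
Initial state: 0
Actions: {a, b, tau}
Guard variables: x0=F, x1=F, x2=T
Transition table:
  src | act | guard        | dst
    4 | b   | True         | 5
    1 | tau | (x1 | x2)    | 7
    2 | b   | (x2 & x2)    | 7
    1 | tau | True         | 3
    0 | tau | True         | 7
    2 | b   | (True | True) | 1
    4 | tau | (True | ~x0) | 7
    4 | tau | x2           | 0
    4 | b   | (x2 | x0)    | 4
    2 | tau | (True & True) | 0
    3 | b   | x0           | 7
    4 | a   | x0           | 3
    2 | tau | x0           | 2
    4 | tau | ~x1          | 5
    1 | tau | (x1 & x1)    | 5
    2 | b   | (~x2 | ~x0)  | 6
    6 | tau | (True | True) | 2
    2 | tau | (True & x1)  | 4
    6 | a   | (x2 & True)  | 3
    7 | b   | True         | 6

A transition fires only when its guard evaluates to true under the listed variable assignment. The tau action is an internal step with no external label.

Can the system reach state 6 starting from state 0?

15 transition(s) survive guard evaluation.
L0 = {0}
L1 = {7}  now seen {0,7}
L2 = {6}  now seen {0,6,7}
L3 = {2,3}  now seen {0,2,3,6,7}
L4 = {1}  now seen {0,1,2,3,6,7}
R = {0,1,2,3,6,7}
trace reaching 6: tau·b

Answer: REACHABLE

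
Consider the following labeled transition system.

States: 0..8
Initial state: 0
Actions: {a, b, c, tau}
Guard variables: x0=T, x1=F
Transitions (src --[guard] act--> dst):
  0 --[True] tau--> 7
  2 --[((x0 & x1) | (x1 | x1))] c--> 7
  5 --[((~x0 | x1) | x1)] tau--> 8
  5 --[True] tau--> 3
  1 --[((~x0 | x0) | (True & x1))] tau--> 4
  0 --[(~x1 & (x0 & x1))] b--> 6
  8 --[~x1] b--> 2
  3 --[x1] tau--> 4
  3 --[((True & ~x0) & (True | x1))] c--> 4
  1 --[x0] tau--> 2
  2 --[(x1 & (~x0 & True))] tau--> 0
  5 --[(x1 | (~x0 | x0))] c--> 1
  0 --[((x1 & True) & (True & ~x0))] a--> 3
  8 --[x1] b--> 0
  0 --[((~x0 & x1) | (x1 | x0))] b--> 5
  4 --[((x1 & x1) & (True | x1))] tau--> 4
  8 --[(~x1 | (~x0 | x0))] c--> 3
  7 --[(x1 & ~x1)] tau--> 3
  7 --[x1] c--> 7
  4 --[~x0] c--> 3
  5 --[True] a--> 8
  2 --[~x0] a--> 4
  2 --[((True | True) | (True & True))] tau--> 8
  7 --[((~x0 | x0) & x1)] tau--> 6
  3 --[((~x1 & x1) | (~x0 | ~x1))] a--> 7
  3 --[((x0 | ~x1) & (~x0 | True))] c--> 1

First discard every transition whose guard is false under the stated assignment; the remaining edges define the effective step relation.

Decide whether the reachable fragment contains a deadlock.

Reach set: {0,1,2,3,4,5,7,8}
  0: b→5  tau→7  [2 out]
  1: tau→2  tau→4  [2 out]
  2: tau→8  [1 out]
  3: a→7  c→1  [2 out]
  4: ∅  [deadlock]
  5: a→8  c→1  tau→3  [3 out]
  7: ∅  [deadlock]
  8: b→2  c→3  [2 out]
Path to 4: b·c·tau

Answer: DEADLOCK at state 4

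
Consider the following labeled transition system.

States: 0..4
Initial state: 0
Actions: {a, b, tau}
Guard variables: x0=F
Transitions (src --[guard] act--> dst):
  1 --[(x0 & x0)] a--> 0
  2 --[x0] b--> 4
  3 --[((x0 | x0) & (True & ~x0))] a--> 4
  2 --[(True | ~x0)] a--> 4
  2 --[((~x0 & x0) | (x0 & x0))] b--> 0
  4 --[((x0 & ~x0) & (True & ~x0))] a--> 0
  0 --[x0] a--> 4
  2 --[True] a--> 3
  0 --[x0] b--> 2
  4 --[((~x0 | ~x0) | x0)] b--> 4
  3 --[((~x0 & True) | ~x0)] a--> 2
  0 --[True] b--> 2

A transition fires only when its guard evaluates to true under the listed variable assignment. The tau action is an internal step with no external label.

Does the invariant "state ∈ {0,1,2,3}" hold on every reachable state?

Safe = {0,1,2,3}
R = {0,2,3,4}
  0: safe
  2: safe
  3: safe
  4: VIOLATES
reach 4 via b·a — violates

Answer: INVARIANT VIOLATED at state 4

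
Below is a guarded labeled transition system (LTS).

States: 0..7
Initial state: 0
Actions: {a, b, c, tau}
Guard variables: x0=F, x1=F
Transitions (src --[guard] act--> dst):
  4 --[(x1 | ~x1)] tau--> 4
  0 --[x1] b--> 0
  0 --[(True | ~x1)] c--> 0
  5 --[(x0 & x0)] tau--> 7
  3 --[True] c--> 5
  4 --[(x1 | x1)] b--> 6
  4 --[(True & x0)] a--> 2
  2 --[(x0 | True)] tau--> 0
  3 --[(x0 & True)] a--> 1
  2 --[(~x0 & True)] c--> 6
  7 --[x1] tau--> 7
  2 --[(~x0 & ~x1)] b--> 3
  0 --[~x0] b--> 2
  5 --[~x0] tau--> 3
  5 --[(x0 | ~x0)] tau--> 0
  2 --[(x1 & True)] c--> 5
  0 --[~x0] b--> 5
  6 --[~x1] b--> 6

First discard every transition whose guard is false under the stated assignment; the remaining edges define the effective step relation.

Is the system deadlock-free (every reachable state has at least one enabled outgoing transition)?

Reach set: {0,2,3,5,6}
  0: b→2  b→5  c→0  [deg 3]
  2: b→3  c→6  tau→0  [deg 3]
  3: c→5  [deg 1]
  5: tau→0  tau→3  [deg 2]
  6: b→6  [deg 1]

Answer: DEADLOCK-FREE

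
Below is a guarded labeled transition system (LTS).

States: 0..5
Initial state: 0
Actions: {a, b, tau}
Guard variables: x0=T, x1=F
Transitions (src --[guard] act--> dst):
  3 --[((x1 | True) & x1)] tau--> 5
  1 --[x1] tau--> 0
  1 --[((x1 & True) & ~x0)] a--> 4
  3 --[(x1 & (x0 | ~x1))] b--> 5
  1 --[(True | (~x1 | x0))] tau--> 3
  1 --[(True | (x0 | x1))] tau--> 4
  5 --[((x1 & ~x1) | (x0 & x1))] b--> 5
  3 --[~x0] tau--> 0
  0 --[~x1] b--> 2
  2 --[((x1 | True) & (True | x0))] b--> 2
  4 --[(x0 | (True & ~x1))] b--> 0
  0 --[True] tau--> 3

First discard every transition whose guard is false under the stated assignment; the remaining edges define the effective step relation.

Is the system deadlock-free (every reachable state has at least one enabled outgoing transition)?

Answer: DEADLOCK at state 3

Trace:
Reachable = {0,2,3}
  0: b→2  tau→3  [deg 2]
  2: b→2  [deg 1]
  3: ∅  [deadlock]
witness 3: tau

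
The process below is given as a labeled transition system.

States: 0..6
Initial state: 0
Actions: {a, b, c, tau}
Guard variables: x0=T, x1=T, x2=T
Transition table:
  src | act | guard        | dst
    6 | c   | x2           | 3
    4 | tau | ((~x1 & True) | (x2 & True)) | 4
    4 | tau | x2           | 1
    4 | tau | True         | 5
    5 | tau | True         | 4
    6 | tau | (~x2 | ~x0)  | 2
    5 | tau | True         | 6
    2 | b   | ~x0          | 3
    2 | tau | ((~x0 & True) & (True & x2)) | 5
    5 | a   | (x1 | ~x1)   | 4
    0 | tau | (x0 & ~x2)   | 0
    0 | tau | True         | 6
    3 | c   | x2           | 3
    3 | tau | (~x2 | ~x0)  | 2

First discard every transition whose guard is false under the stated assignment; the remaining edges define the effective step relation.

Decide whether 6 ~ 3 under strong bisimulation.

Refine partition for ~:
  π0 = {{0,1,2,3,4,5,6}}
  π1 = {{0,4},{1,2},{3,6},{5}}
  π2 = {{0},{1,2},{3,6},{4},{5}}
Fixed point at round 3; 5 class(es).
[6]={3,6}  [3]={3,6}

Answer: BISIMILAR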